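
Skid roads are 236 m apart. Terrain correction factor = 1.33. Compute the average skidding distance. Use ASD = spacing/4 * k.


Formula: ASD = (spacing / 4) * correction
Uncorrected distance = spacing / 4 = 236 / 4 = 59 m
ASD = 59 * 1.33 = 78 m

78


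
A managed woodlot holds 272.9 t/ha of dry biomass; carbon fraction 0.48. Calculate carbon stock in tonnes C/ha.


Formula: Carbon Stock = Biomass * Carbon Fraction
C = 272.9 t/ha * 0.48
C = 131.0 t C/ha

131.0


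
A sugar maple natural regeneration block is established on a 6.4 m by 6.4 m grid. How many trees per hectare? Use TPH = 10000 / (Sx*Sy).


Formula: TPH = 10000 m^2/ha / (spacing_x * spacing_y)
Area per tree = 6.4 m * 6.4 m = 40.96 m^2
TPH = 10000 / 40.96 = 244 trees/ha

244


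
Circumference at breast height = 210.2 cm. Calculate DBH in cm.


Formula: DBH = C / pi
DBH = 210.2 / pi
pi = 3.14159...
DBH = 66.9 cm

66.9


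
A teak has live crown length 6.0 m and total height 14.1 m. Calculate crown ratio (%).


Formula: Crown Ratio = (Crown Length / Total Height) * 100
CR = (6.0 m / 14.1 m) * 100
CR = 0.4255 * 100 = 42.6%

42.6


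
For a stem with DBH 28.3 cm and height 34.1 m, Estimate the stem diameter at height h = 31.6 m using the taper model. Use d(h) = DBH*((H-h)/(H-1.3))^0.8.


Taper: d(h) = DBH * ((H - h) / (H - 1.3))^0.8
Numerator = H - h = 34.1 - 31.6 = 2.5 m
Denominator = H - 1.3 = 34.1 - 1.3 = 32.8 m
Ratio = 2.5 / 32.8 = 0.07622
d = 28.3 * 0.07622^0.8 = 3.6 cm

3.6


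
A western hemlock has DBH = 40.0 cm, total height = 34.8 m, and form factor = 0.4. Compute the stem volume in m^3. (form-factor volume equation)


Formula: V = pi * (DBH/200)^2 * H * ff
Radius = DBH/200 = 40.0/200 = 0.2 m
Radius^2 = 0.2^2 = 0.04 m^2
V = pi * 0.04 * 34.8 * 0.4
V = 1.749 m^3

1.749


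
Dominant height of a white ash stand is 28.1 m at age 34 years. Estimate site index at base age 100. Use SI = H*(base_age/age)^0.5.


Formula: SI = H_dom * (base_age / age)^0.5
Age ratio = 100 / 34 = 2.94118
sqrt(age_ratio) = 1.71499
SI = 28.1 * 1.71499 = 48.2 m

48.2


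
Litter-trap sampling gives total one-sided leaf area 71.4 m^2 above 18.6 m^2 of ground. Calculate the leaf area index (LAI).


Formula: LAI = total leaf area / ground area  (dimensionless)
LAI = 71.4 m^2 / 18.6 m^2
LAI = 3.84

3.84


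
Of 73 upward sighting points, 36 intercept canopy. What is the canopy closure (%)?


Formula: Canopy closure = covered points / total points * 100
Closure = 36 / 73 * 100
Closure = 0.4932 * 100 = 49.3%

49.3


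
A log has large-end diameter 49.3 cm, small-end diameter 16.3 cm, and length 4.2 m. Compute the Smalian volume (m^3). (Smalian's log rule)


Smalian: V = (A1 + A2)/2 * L,  A = pi*(D/200)^2
A1 = pi*(49.3/200)^2 = 0.19089 m^2
A2 = pi*(16.3/200)^2 = 0.020867 m^2
V = (0.19089+0.020867)/2*4.2 = 0.4447 m^3

0.4447


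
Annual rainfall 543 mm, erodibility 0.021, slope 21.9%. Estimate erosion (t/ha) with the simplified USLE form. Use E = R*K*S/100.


Formula: E = R * K * S / 100  (simplified USLE)
R * K = 543 * 0.021 = 11.403
E = 11.403 * 21.9 / 100 = 2.5 t/ha

2.5


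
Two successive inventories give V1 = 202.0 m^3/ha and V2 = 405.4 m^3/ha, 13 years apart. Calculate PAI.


Formula: PAI = (V_T2 - V_T1) / (T2 - T1)
Volume increment = 405.4 - 202.0 = 203.4 m^3/ha
PAI = 203.4 / 13 = 15.65 m^3/ha/year

15.65


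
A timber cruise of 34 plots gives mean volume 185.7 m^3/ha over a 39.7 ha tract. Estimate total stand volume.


Formula: Total Volume = Mean Volume per ha * Total Area
Total Volume = 185.7 m^3/ha * 39.7 ha
Total Volume = 7372 m^3

7372


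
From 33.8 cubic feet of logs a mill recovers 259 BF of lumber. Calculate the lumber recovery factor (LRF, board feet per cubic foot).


Formula: LRF = Lumber Output (BF) / Log Input (ft^3)
LRF = 259 BF / 33.8 ft^3
LRF = 7.66 BF/ft^3

7.66


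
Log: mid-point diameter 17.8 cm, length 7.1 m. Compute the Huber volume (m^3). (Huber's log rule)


Huber: V = Am * L,  Am = pi*(Dm/200)^2
Am = pi*(17.8/200)^2 = 0.024885 m^2
V = 0.024885*7.1 = 0.1767 m^3

0.1767


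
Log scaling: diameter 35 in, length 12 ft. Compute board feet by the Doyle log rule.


Doyle: BF = (D - 4)^2 * L / 16
Adjusted diameter = 35 - 4 = 31 in
(D-4)^2 = 31^2 = 961
BF = 961 * 12 / 16 = 721 BF

721


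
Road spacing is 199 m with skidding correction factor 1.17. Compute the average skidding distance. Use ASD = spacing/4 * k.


Formula: ASD = (spacing / 4) * correction
Uncorrected distance = spacing / 4 = 199 / 4 = 49.75 m
ASD = 49.75 * 1.17 = 58 m

58


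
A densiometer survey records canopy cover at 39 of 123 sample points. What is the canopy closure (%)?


Formula: Canopy closure = covered points / total points * 100
Closure = 39 / 123 * 100
Closure = 0.3171 * 100 = 31.7%

31.7


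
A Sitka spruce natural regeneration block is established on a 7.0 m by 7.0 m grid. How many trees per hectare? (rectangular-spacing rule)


Formula: TPH = 10000 m^2/ha / (spacing_x * spacing_y)
Area per tree = 7.0 m * 7.0 m = 49.0 m^2
TPH = 10000 / 49.0 = 204 trees/ha

204


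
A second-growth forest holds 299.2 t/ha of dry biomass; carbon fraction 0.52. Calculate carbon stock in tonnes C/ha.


Formula: Carbon Stock = Biomass * Carbon Fraction
C = 299.2 t/ha * 0.52
C = 155.6 t C/ha

155.6


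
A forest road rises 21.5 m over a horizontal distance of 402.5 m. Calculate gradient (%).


Formula: Gradient = rise / run * 100
Gradient = 21.5 / 402.5 * 100 = 5.3%

5.3


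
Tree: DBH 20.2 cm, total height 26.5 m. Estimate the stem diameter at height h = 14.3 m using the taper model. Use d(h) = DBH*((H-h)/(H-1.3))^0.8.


Taper: d(h) = DBH * ((H - h) / (H - 1.3))^0.8
Numerator = H - h = 26.5 - 14.3 = 12.2 m
Denominator = H - 1.3 = 26.5 - 1.3 = 25.2 m
Ratio = 12.2 / 25.2 = 0.48413
d = 20.2 * 0.48413^0.8 = 11.3 cm

11.3


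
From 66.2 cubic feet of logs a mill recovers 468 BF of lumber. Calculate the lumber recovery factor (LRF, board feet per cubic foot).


Formula: LRF = Lumber Output (BF) / Log Input (ft^3)
LRF = 468 BF / 66.2 ft^3
LRF = 7.07 BF/ft^3

7.07


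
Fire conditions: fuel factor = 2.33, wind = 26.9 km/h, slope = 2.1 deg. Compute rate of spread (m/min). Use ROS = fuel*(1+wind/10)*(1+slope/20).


Formula: ROS = fuel * (1 + wind/10) * (1 + slope/20)
Wind factor = 1 + 26.9/10 = 3.69
Slope factor = 1 + 2.1/20 = 1.105
ROS = 2.33 * 3.69 * 1.105 = 9.5 m/min

9.5


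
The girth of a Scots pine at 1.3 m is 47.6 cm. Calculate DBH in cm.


Formula: DBH = C / pi
DBH = 47.6 / pi
pi = 3.14159...
DBH = 15.2 cm

15.2


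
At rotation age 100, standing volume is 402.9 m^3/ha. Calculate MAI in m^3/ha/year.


Formula: MAI = Total Volume / Stand Age
MAI = 402.9 m^3/ha / 100 years
MAI = 4.03 m^3/ha/year

4.03


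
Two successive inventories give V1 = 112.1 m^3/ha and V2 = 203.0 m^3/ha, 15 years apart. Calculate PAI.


Formula: PAI = (V_T2 - V_T1) / (T2 - T1)
Volume increment = 203.0 - 112.1 = 90.9 m^3/ha
PAI = 90.9 / 15 = 6.06 m^3/ha/year

6.06


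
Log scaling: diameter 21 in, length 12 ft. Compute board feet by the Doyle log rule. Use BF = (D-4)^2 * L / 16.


Doyle: BF = (D - 4)^2 * L / 16
Adjusted diameter = 21 - 4 = 17 in
(D-4)^2 = 17^2 = 289
BF = 289 * 12 / 16 = 217 BF

217


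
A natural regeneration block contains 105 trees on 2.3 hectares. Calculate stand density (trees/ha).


Formula: Stand Density = N_trees / Area_ha
Density = 105 trees / 2.3 ha
Density = 46 trees/ha

46


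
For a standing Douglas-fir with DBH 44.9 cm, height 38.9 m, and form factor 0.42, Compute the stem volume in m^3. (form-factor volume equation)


Formula: V = pi * (DBH/200)^2 * H * ff
Radius = DBH/200 = 44.9/200 = 0.2245 m
Radius^2 = 0.2245^2 = 0.05040025 m^2
V = pi * 0.05040025 * 38.9 * 0.42
V = 2.587 m^3

2.587


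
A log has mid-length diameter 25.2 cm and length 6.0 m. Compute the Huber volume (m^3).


Huber: V = Am * L,  Am = pi*(Dm/200)^2
Am = pi*(25.2/200)^2 = 0.049876 m^2
V = 0.049876*6.0 = 0.2993 m^3

0.2993


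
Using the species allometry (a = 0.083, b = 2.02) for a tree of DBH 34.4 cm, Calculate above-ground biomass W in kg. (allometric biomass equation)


Formula: W = a * DBH^b  (allometric power law)
DBH^b = 34.4^2.02 = 1270.1296
W = 0.083 * 1270.1296 = 105.4 kg

105.4


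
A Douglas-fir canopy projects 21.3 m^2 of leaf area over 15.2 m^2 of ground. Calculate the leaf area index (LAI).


Formula: LAI = total leaf area / ground area  (dimensionless)
LAI = 21.3 m^2 / 15.2 m^2
LAI = 1.4

1.4


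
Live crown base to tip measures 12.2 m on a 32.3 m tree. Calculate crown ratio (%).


Formula: Crown Ratio = (Crown Length / Total Height) * 100
CR = (12.2 m / 32.3 m) * 100
CR = 0.3777 * 100 = 37.8%

37.8


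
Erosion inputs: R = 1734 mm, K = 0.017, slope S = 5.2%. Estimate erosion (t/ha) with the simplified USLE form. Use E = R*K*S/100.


Formula: E = R * K * S / 100  (simplified USLE)
R * K = 1734 * 0.017 = 29.478
E = 29.478 * 5.2 / 100 = 1.53 t/ha

1.53


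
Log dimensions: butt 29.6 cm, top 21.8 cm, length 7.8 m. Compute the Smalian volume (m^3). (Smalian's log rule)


Smalian: V = (A1 + A2)/2 * L,  A = pi*(D/200)^2
A1 = pi*(29.6/200)^2 = 0.068813 m^2
A2 = pi*(21.8/200)^2 = 0.037325 m^2
V = (0.068813+0.037325)/2*7.8 = 0.4139 m^3

0.4139


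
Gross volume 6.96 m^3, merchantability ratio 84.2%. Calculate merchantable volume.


Formula: MV = V_total * (merchantable_pct / 100)
Merchantable fraction = 84.2% / 100 = 0.842
MV = 6.96 m^3 * 0.842 = 5.86 m^3

5.86


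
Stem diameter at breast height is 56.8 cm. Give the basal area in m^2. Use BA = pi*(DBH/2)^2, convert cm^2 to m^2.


Formula: BA = pi * (DBH/2)^2 / 10000  (cm^2 to m^2)
Radius = DBH/2 = 56.8/2 = 28.4 cm
BA = pi * 28.4^2 / 10000
   = 2533.883 cm^2 / 10000
   = 0.2534 m^2

0.2534


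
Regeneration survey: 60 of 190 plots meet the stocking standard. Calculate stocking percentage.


Formula: Stocking % = stocked plots / total plots * 100
Stocking = 60 / 190 * 100
Stocking = 0.3158 * 100 = 31.6%

31.6


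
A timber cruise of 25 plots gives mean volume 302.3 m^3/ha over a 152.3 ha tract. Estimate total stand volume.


Formula: Total Volume = Mean Volume per ha * Total Area
Total Volume = 302.3 m^3/ha * 152.3 ha
Total Volume = 46040 m^3

46040


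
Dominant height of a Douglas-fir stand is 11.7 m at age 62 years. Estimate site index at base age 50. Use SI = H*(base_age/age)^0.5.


Formula: SI = H_dom * (base_age / age)^0.5
Age ratio = 50 / 62 = 0.80645
sqrt(age_ratio) = 0.89803
SI = 11.7 * 0.89803 = 10.5 m

10.5


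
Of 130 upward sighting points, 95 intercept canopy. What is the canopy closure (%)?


Formula: Canopy closure = covered points / total points * 100
Closure = 95 / 130 * 100
Closure = 0.7308 * 100 = 73.1%

73.1


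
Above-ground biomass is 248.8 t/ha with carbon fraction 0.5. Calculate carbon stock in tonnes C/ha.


Formula: Carbon Stock = Biomass * Carbon Fraction
C = 248.8 t/ha * 0.5
C = 124.4 t C/ha

124.4


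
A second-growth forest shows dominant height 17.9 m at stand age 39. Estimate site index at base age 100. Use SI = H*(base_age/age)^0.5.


Formula: SI = H_dom * (base_age / age)^0.5
Age ratio = 100 / 39 = 2.5641
sqrt(age_ratio) = 1.60128
SI = 17.9 * 1.60128 = 28.7 m

28.7


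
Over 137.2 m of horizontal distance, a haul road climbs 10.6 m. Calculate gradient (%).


Formula: Gradient = rise / run * 100
Gradient = 10.6 / 137.2 * 100 = 7.7%

7.7


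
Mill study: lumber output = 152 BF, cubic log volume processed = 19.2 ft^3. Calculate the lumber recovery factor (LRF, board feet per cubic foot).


Formula: LRF = Lumber Output (BF) / Log Input (ft^3)
LRF = 152 BF / 19.2 ft^3
LRF = 7.92 BF/ft^3

7.92


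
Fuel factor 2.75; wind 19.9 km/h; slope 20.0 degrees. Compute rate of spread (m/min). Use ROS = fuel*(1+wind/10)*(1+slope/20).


Formula: ROS = fuel * (1 + wind/10) * (1 + slope/20)
Wind factor = 1 + 19.9/10 = 2.99
Slope factor = 1 + 20.0/20 = 2.0
ROS = 2.75 * 2.99 * 2.0 = 16.45 m/min

16.45


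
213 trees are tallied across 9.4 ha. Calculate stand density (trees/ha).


Formula: Stand Density = N_trees / Area_ha
Density = 213 trees / 9.4 ha
Density = 23 trees/ha

23


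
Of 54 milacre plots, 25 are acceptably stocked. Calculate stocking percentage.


Formula: Stocking % = stocked plots / total plots * 100
Stocking = 25 / 54 * 100
Stocking = 0.463 * 100 = 46.3%

46.3


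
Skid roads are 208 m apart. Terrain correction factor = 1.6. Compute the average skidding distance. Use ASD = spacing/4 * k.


Formula: ASD = (spacing / 4) * correction
Uncorrected distance = spacing / 4 = 208 / 4 = 52 m
ASD = 52 * 1.6 = 83 m

83


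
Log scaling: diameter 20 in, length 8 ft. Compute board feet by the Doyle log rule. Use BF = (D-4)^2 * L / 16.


Doyle: BF = (D - 4)^2 * L / 16
Adjusted diameter = 20 - 4 = 16 in
(D-4)^2 = 16^2 = 256
BF = 256 * 8 / 16 = 128 BF

128


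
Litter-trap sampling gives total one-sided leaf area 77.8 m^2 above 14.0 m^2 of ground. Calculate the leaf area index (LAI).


Formula: LAI = total leaf area / ground area  (dimensionless)
LAI = 77.8 m^2 / 14.0 m^2
LAI = 5.56

5.56


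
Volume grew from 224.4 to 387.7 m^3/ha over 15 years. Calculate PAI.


Formula: PAI = (V_T2 - V_T1) / (T2 - T1)
Volume increment = 387.7 - 224.4 = 163.3 m^3/ha
PAI = 163.3 / 15 = 10.89 m^3/ha/year

10.89


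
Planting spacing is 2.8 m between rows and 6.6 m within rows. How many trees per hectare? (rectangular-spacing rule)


Formula: TPH = 10000 m^2/ha / (spacing_x * spacing_y)
Area per tree = 2.8 m * 6.6 m = 18.48 m^2
TPH = 10000 / 18.48 = 541 trees/ha

541


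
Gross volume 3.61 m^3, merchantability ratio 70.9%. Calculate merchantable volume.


Formula: MV = V_total * (merchantable_pct / 100)
Merchantable fraction = 70.9% / 100 = 0.709
MV = 3.61 m^3 * 0.709 = 2.559 m^3

2.559


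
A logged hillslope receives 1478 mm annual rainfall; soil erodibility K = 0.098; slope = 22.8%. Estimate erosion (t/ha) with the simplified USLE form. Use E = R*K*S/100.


Formula: E = R * K * S / 100  (simplified USLE)
R * K = 1478 * 0.098 = 144.844
E = 144.844 * 22.8 / 100 = 33.02 t/ha

33.02


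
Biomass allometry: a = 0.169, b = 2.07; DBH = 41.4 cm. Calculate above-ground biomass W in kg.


Formula: W = a * DBH^b  (allometric power law)
DBH^b = 41.4^2.07 = 2224.2864
W = 0.169 * 2224.2864 = 375.9 kg

375.9


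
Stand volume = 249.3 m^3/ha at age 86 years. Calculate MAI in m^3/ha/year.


Formula: MAI = Total Volume / Stand Age
MAI = 249.3 m^3/ha / 86 years
MAI = 2.9 m^3/ha/year

2.9


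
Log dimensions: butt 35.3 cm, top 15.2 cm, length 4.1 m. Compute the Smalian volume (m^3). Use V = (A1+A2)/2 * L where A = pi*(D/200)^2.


Smalian: V = (A1 + A2)/2 * L,  A = pi*(D/200)^2
A1 = pi*(35.3/200)^2 = 0.097868 m^2
A2 = pi*(15.2/200)^2 = 0.018146 m^2
V = (0.097868+0.018146)/2*4.1 = 0.2378 m^3

0.2378


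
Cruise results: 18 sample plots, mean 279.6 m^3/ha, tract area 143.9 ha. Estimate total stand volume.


Formula: Total Volume = Mean Volume per ha * Total Area
Total Volume = 279.6 m^3/ha * 143.9 ha
Total Volume = 40234 m^3

40234


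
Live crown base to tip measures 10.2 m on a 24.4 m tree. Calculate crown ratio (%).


Formula: Crown Ratio = (Crown Length / Total Height) * 100
CR = (10.2 m / 24.4 m) * 100
CR = 0.418 * 100 = 41.8%

41.8


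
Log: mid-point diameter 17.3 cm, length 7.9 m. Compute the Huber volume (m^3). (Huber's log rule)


Huber: V = Am * L,  Am = pi*(Dm/200)^2
Am = pi*(17.3/200)^2 = 0.023506 m^2
V = 0.023506*7.9 = 0.1857 m^3

0.1857


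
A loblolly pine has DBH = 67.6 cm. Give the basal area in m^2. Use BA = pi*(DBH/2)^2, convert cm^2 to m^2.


Formula: BA = pi * (DBH/2)^2 / 10000  (cm^2 to m^2)
Radius = DBH/2 = 67.6/2 = 33.8 cm
BA = pi * 33.8^2 / 10000
   = 3589.0811 cm^2 / 10000
   = 0.3589 m^2

0.3589


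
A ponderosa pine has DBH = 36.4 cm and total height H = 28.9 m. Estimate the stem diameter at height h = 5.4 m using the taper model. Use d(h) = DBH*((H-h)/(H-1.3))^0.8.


Taper: d(h) = DBH * ((H - h) / (H - 1.3))^0.8
Numerator = H - h = 28.9 - 5.4 = 23.5 m
Denominator = H - 1.3 = 28.9 - 1.3 = 27.6 m
Ratio = 23.5 / 27.6 = 0.85145
d = 36.4 * 0.85145^0.8 = 32.0 cm

32.0


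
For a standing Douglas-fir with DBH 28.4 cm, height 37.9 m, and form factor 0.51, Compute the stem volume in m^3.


Formula: V = pi * (DBH/200)^2 * H * ff
Radius = DBH/200 = 28.4/200 = 0.142 m
Radius^2 = 0.142^2 = 0.020164 m^2
V = pi * 0.020164 * 37.9 * 0.51
V = 1.224 m^3

1.224


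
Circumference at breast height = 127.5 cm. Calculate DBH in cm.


Formula: DBH = C / pi
DBH = 127.5 / pi
pi = 3.14159...
DBH = 40.6 cm

40.6


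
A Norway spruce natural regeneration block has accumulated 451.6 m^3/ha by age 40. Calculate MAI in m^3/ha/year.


Formula: MAI = Total Volume / Stand Age
MAI = 451.6 m^3/ha / 40 years
MAI = 11.29 m^3/ha/year

11.29


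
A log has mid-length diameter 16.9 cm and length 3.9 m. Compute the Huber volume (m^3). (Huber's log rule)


Huber: V = Am * L,  Am = pi*(Dm/200)^2
Am = pi*(16.9/200)^2 = 0.022432 m^2
V = 0.022432*3.9 = 0.0875 m^3

0.0875


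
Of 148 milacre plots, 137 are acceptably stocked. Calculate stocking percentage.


Formula: Stocking % = stocked plots / total plots * 100
Stocking = 137 / 148 * 100
Stocking = 0.9257 * 100 = 92.6%

92.6


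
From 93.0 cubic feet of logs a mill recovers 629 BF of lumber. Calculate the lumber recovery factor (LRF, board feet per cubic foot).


Formula: LRF = Lumber Output (BF) / Log Input (ft^3)
LRF = 629 BF / 93.0 ft^3
LRF = 6.76 BF/ft^3

6.76


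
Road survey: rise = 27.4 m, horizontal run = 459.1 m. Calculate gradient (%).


Formula: Gradient = rise / run * 100
Gradient = 27.4 / 459.1 * 100 = 6.0%

6.0


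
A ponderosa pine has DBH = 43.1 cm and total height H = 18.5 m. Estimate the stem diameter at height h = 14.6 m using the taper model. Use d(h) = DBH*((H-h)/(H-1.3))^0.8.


Taper: d(h) = DBH * ((H - h) / (H - 1.3))^0.8
Numerator = H - h = 18.5 - 14.6 = 3.9 m
Denominator = H - 1.3 = 18.5 - 1.3 = 17.2 m
Ratio = 3.9 / 17.2 = 0.22674
d = 43.1 * 0.22674^0.8 = 13.1 cm

13.1


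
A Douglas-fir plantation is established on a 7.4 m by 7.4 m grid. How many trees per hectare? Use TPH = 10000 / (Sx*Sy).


Formula: TPH = 10000 m^2/ha / (spacing_x * spacing_y)
Area per tree = 7.4 m * 7.4 m = 54.76 m^2
TPH = 10000 / 54.76 = 183 trees/ha

183


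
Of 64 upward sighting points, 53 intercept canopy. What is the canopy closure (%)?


Formula: Canopy closure = covered points / total points * 100
Closure = 53 / 64 * 100
Closure = 0.8281 * 100 = 82.8%

82.8


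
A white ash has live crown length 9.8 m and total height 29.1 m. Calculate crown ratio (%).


Formula: Crown Ratio = (Crown Length / Total Height) * 100
CR = (9.8 m / 29.1 m) * 100
CR = 0.3368 * 100 = 33.7%

33.7


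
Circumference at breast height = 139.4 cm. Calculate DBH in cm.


Formula: DBH = C / pi
DBH = 139.4 / pi
pi = 3.14159...
DBH = 44.4 cm

44.4


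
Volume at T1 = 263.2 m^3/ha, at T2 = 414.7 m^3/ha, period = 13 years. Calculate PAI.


Formula: PAI = (V_T2 - V_T1) / (T2 - T1)
Volume increment = 414.7 - 263.2 = 151.5 m^3/ha
PAI = 151.5 / 13 = 11.65 m^3/ha/year

11.65


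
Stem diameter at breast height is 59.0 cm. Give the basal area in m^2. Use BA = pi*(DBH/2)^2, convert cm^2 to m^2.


Formula: BA = pi * (DBH/2)^2 / 10000  (cm^2 to m^2)
Radius = DBH/2 = 59.0/2 = 29.5 cm
BA = pi * 29.5^2 / 10000
   = 2733.971 cm^2 / 10000
   = 0.2734 m^2

0.2734


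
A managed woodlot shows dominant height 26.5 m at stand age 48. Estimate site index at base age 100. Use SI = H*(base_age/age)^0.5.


Formula: SI = H_dom * (base_age / age)^0.5
Age ratio = 100 / 48 = 2.08333
sqrt(age_ratio) = 1.44338
SI = 26.5 * 1.44338 = 38.2 m

38.2


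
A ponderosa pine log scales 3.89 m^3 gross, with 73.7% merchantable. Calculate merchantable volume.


Formula: MV = V_total * (merchantable_pct / 100)
Merchantable fraction = 73.7% / 100 = 0.737
MV = 3.89 m^3 * 0.737 = 2.867 m^3

2.867


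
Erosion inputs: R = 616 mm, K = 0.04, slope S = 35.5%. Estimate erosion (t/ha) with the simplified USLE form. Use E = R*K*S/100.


Formula: E = R * K * S / 100  (simplified USLE)
R * K = 616 * 0.04 = 24.64
E = 24.64 * 35.5 / 100 = 8.75 t/ha

8.75


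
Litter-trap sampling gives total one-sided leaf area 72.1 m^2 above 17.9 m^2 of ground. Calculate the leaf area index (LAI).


Formula: LAI = total leaf area / ground area  (dimensionless)
LAI = 72.1 m^2 / 17.9 m^2
LAI = 4.03

4.03


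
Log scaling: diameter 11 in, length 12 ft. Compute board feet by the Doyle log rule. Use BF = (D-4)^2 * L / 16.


Doyle: BF = (D - 4)^2 * L / 16
Adjusted diameter = 11 - 4 = 7 in
(D-4)^2 = 7^2 = 49
BF = 49 * 12 / 16 = 37 BF

37


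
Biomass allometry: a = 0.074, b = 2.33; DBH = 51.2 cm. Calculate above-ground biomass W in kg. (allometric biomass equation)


Formula: W = a * DBH^b  (allometric power law)
DBH^b = 51.2^2.33 = 9607.2482
W = 0.074 * 9607.2482 = 710.9 kg

710.9


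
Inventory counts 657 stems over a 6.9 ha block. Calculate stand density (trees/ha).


Formula: Stand Density = N_trees / Area_ha
Density = 657 trees / 6.9 ha
Density = 95 trees/ha

95


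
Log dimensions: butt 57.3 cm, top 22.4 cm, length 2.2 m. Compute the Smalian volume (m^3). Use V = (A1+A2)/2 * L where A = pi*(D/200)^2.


Smalian: V = (A1 + A2)/2 * L,  A = pi*(D/200)^2
A1 = pi*(57.3/200)^2 = 0.257869 m^2
A2 = pi*(22.4/200)^2 = 0.039408 m^2
V = (0.257869+0.039408)/2*2.2 = 0.327 m^3

0.327


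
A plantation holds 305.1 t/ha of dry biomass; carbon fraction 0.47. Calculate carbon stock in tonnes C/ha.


Formula: Carbon Stock = Biomass * Carbon Fraction
C = 305.1 t/ha * 0.47
C = 143.4 t C/ha

143.4


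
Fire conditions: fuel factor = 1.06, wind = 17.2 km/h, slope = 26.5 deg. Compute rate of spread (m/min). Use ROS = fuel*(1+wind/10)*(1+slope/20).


Formula: ROS = fuel * (1 + wind/10) * (1 + slope/20)
Wind factor = 1 + 17.2/10 = 2.72
Slope factor = 1 + 26.5/20 = 2.325
ROS = 1.06 * 2.72 * 2.325 = 6.7 m/min

6.7


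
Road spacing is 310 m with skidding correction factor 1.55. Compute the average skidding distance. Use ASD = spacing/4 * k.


Formula: ASD = (spacing / 4) * correction
Uncorrected distance = spacing / 4 = 310 / 4 = 77.5 m
ASD = 77.5 * 1.55 = 120 m

120


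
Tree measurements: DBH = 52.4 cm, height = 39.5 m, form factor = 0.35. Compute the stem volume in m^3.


Formula: V = pi * (DBH/200)^2 * H * ff
Radius = DBH/200 = 52.4/200 = 0.262 m
Radius^2 = 0.262^2 = 0.068644 m^2
V = pi * 0.068644 * 39.5 * 0.35
V = 2.981 m^3

2.981


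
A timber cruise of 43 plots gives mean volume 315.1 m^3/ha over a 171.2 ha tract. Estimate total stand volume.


Formula: Total Volume = Mean Volume per ha * Total Area
Total Volume = 315.1 m^3/ha * 171.2 ha
Total Volume = 53945 m^3

53945


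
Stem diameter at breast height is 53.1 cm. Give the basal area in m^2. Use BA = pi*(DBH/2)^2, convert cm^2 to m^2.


Formula: BA = pi * (DBH/2)^2 / 10000  (cm^2 to m^2)
Radius = DBH/2 = 53.1/2 = 26.55 cm
BA = pi * 26.55^2 / 10000
   = 2214.5165 cm^2 / 10000
   = 0.2215 m^2

0.2215


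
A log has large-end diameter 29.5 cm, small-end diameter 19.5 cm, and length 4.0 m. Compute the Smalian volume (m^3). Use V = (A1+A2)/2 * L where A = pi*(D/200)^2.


Smalian: V = (A1 + A2)/2 * L,  A = pi*(D/200)^2
A1 = pi*(29.5/200)^2 = 0.068349 m^2
A2 = pi*(19.5/200)^2 = 0.029865 m^2
V = (0.068349+0.029865)/2*4.0 = 0.1964 m^3

0.1964


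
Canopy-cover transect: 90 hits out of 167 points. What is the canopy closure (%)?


Formula: Canopy closure = covered points / total points * 100
Closure = 90 / 167 * 100
Closure = 0.5389 * 100 = 53.9%

53.9


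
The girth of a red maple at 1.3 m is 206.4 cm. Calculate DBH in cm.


Formula: DBH = C / pi
DBH = 206.4 / pi
pi = 3.14159...
DBH = 65.7 cm

65.7


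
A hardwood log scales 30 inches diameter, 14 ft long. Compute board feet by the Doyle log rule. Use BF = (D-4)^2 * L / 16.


Doyle: BF = (D - 4)^2 * L / 16
Adjusted diameter = 30 - 4 = 26 in
(D-4)^2 = 26^2 = 676
BF = 676 * 14 / 16 = 592 BF

592


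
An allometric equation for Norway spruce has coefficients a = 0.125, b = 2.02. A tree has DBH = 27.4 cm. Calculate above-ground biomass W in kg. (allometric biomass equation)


Formula: W = a * DBH^b  (allometric power law)
DBH^b = 27.4^2.02 = 802.151
W = 0.125 * 802.151 = 100.3 kg

100.3


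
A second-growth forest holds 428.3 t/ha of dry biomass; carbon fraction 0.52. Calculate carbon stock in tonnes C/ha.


Formula: Carbon Stock = Biomass * Carbon Fraction
C = 428.3 t/ha * 0.52
C = 222.7 t C/ha

222.7


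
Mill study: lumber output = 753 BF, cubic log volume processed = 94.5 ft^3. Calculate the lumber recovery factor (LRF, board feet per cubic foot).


Formula: LRF = Lumber Output (BF) / Log Input (ft^3)
LRF = 753 BF / 94.5 ft^3
LRF = 7.97 BF/ft^3

7.97


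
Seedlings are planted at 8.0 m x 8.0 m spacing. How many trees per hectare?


Formula: TPH = 10000 m^2/ha / (spacing_x * spacing_y)
Area per tree = 8.0 m * 8.0 m = 64.0 m^2
TPH = 10000 / 64.0 = 156 trees/ha

156


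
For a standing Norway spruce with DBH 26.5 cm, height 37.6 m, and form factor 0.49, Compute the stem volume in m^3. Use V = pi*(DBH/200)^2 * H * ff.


Formula: V = pi * (DBH/200)^2 * H * ff
Radius = DBH/200 = 26.5/200 = 0.1325 m
Radius^2 = 0.1325^2 = 0.01755625 m^2
V = pi * 0.01755625 * 37.6 * 0.49
V = 1.016 m^3

1.016


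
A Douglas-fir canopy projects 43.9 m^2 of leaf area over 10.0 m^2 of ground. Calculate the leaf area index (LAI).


Formula: LAI = total leaf area / ground area  (dimensionless)
LAI = 43.9 m^2 / 10.0 m^2
LAI = 4.39

4.39


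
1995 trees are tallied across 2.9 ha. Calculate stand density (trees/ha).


Formula: Stand Density = N_trees / Area_ha
Density = 1995 trees / 2.9 ha
Density = 688 trees/ha

688


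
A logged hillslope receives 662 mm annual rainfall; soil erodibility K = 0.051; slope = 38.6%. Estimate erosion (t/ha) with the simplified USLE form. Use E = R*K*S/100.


Formula: E = R * K * S / 100  (simplified USLE)
R * K = 662 * 0.051 = 33.762
E = 33.762 * 38.6 / 100 = 13.03 t/ha

13.03


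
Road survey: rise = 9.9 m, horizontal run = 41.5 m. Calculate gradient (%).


Formula: Gradient = rise / run * 100
Gradient = 9.9 / 41.5 * 100 = 23.9%

23.9


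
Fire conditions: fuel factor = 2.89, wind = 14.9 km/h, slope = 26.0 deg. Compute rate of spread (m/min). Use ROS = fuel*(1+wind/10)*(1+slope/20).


Formula: ROS = fuel * (1 + wind/10) * (1 + slope/20)
Wind factor = 1 + 14.9/10 = 2.49
Slope factor = 1 + 26.0/20 = 2.3
ROS = 2.89 * 2.49 * 2.3 = 16.55 m/min

16.55


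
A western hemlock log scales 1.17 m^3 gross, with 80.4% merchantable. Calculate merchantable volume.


Formula: MV = V_total * (merchantable_pct / 100)
Merchantable fraction = 80.4% / 100 = 0.804
MV = 1.17 m^3 * 0.804 = 0.941 m^3

0.941


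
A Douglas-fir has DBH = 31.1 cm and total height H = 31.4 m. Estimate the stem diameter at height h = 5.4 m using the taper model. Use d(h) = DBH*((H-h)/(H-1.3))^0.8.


Taper: d(h) = DBH * ((H - h) / (H - 1.3))^0.8
Numerator = H - h = 31.4 - 5.4 = 26.0 m
Denominator = H - 1.3 = 31.4 - 1.3 = 30.1 m
Ratio = 26.0 / 30.1 = 0.86379
d = 31.1 * 0.86379^0.8 = 27.7 cm

27.7


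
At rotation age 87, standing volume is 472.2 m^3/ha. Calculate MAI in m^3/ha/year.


Formula: MAI = Total Volume / Stand Age
MAI = 472.2 m^3/ha / 87 years
MAI = 5.43 m^3/ha/year

5.43


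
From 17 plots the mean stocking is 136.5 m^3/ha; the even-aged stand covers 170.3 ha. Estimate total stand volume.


Formula: Total Volume = Mean Volume per ha * Total Area
Total Volume = 136.5 m^3/ha * 170.3 ha
Total Volume = 23246 m^3

23246


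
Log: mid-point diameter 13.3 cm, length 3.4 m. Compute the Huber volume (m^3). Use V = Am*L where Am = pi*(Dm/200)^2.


Huber: V = Am * L,  Am = pi*(Dm/200)^2
Am = pi*(13.3/200)^2 = 0.013893 m^2
V = 0.013893*3.4 = 0.0472 m^3

0.0472


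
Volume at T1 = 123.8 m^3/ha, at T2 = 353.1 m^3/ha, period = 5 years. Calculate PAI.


Formula: PAI = (V_T2 - V_T1) / (T2 - T1)
Volume increment = 353.1 - 123.8 = 229.3 m^3/ha
PAI = 229.3 / 5 = 45.86 m^3/ha/year

45.86


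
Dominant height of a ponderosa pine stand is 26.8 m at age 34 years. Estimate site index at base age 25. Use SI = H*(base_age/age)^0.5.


Formula: SI = H_dom * (base_age / age)^0.5
Age ratio = 25 / 34 = 0.73529
sqrt(age_ratio) = 0.85749
SI = 26.8 * 0.85749 = 23.0 m

23.0


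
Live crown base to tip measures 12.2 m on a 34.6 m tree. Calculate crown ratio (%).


Formula: Crown Ratio = (Crown Length / Total Height) * 100
CR = (12.2 m / 34.6 m) * 100
CR = 0.3526 * 100 = 35.3%

35.3


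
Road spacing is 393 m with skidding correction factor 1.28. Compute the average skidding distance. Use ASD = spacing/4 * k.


Formula: ASD = (spacing / 4) * correction
Uncorrected distance = spacing / 4 = 393 / 4 = 98.25 m
ASD = 98.25 * 1.28 = 126 m

126


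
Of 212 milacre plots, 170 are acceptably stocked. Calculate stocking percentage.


Formula: Stocking % = stocked plots / total plots * 100
Stocking = 170 / 212 * 100
Stocking = 0.8019 * 100 = 80.2%

80.2


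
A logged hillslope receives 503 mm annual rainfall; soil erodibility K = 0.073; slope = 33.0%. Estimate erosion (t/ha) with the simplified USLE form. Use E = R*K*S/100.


Formula: E = R * K * S / 100  (simplified USLE)
R * K = 503 * 0.073 = 36.719
E = 36.719 * 33.0 / 100 = 12.12 t/ha

12.12


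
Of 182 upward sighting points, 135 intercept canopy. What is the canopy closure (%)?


Formula: Canopy closure = covered points / total points * 100
Closure = 135 / 182 * 100
Closure = 0.7418 * 100 = 74.2%

74.2


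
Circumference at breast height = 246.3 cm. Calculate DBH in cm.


Formula: DBH = C / pi
DBH = 246.3 / pi
pi = 3.14159...
DBH = 78.4 cm

78.4


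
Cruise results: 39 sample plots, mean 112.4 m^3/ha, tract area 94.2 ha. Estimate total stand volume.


Formula: Total Volume = Mean Volume per ha * Total Area
Total Volume = 112.4 m^3/ha * 94.2 ha
Total Volume = 10588 m^3

10588


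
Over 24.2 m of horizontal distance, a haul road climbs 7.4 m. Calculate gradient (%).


Formula: Gradient = rise / run * 100
Gradient = 7.4 / 24.2 * 100 = 30.6%

30.6


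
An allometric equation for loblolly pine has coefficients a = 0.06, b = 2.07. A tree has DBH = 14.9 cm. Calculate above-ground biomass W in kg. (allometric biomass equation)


Formula: W = a * DBH^b  (allometric power law)
DBH^b = 14.9^2.07 = 268.2227
W = 0.06 * 268.2227 = 16.1 kg

16.1


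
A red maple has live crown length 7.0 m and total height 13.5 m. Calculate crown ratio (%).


Formula: Crown Ratio = (Crown Length / Total Height) * 100
CR = (7.0 m / 13.5 m) * 100
CR = 0.5185 * 100 = 51.9%

51.9


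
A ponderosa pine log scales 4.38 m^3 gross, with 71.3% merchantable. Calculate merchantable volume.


Formula: MV = V_total * (merchantable_pct / 100)
Merchantable fraction = 71.3% / 100 = 0.713
MV = 4.38 m^3 * 0.713 = 3.123 m^3

3.123


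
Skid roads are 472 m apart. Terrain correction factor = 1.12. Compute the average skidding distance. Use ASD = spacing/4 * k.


Formula: ASD = (spacing / 4) * correction
Uncorrected distance = spacing / 4 = 472 / 4 = 118 m
ASD = 118 * 1.12 = 132 m

132


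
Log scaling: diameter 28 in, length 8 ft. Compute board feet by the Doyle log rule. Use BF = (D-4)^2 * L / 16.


Doyle: BF = (D - 4)^2 * L / 16
Adjusted diameter = 28 - 4 = 24 in
(D-4)^2 = 24^2 = 576
BF = 576 * 8 / 16 = 288 BF

288


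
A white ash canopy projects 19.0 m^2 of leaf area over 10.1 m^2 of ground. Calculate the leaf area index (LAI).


Formula: LAI = total leaf area / ground area  (dimensionless)
LAI = 19.0 m^2 / 10.1 m^2
LAI = 1.88

1.88


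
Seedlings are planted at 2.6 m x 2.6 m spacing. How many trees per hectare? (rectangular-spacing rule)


Formula: TPH = 10000 m^2/ha / (spacing_x * spacing_y)
Area per tree = 2.6 m * 2.6 m = 6.76 m^2
TPH = 10000 / 6.76 = 1479 trees/ha

1479


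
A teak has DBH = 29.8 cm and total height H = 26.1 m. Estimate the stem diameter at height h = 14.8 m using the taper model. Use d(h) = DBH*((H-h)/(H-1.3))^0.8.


Taper: d(h) = DBH * ((H - h) / (H - 1.3))^0.8
Numerator = H - h = 26.1 - 14.8 = 11.3 m
Denominator = H - 1.3 = 26.1 - 1.3 = 24.8 m
Ratio = 11.3 / 24.8 = 0.45565
d = 29.8 * 0.45565^0.8 = 15.9 cm

15.9


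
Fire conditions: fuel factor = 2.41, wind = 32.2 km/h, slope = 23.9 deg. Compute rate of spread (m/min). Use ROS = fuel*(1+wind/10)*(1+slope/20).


Formula: ROS = fuel * (1 + wind/10) * (1 + slope/20)
Wind factor = 1 + 32.2/10 = 4.22
Slope factor = 1 + 23.9/20 = 2.195
ROS = 2.41 * 4.22 * 2.195 = 22.32 m/min

22.32


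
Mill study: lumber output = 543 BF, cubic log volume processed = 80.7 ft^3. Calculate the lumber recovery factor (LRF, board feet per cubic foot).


Formula: LRF = Lumber Output (BF) / Log Input (ft^3)
LRF = 543 BF / 80.7 ft^3
LRF = 6.73 BF/ft^3

6.73


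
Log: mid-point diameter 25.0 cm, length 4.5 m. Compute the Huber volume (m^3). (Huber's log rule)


Huber: V = Am * L,  Am = pi*(Dm/200)^2
Am = pi*(25.0/200)^2 = 0.049087 m^2
V = 0.049087*4.5 = 0.2209 m^3

0.2209


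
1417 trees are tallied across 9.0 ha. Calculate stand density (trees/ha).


Formula: Stand Density = N_trees / Area_ha
Density = 1417 trees / 9.0 ha
Density = 157 trees/ha

157


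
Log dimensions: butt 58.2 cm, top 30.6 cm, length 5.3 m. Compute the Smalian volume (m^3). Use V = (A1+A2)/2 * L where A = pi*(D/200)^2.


Smalian: V = (A1 + A2)/2 * L,  A = pi*(D/200)^2
A1 = pi*(58.2/200)^2 = 0.266033 m^2
A2 = pi*(30.6/200)^2 = 0.073542 m^2
V = (0.266033+0.073542)/2*5.3 = 0.8999 m^3

0.8999


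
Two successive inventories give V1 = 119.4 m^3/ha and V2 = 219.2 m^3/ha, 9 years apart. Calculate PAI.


Formula: PAI = (V_T2 - V_T1) / (T2 - T1)
Volume increment = 219.2 - 119.4 = 99.8 m^3/ha
PAI = 99.8 / 9 = 11.09 m^3/ha/year

11.09


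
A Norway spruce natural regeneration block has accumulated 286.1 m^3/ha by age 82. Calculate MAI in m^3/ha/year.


Formula: MAI = Total Volume / Stand Age
MAI = 286.1 m^3/ha / 82 years
MAI = 3.49 m^3/ha/year

3.49


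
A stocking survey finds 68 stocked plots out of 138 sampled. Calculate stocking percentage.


Formula: Stocking % = stocked plots / total plots * 100
Stocking = 68 / 138 * 100
Stocking = 0.4928 * 100 = 49.3%

49.3


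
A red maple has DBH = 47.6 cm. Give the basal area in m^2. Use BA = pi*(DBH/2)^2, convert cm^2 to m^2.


Formula: BA = pi * (DBH/2)^2 / 10000  (cm^2 to m^2)
Radius = DBH/2 = 47.6/2 = 23.8 cm
BA = pi * 23.8^2 / 10000
   = 1779.5237 cm^2 / 10000
   = 0.178 m^2

0.178


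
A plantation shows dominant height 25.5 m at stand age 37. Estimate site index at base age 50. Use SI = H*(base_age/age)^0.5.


Formula: SI = H_dom * (base_age / age)^0.5
Age ratio = 50 / 37 = 1.35135
sqrt(age_ratio) = 1.16248
SI = 25.5 * 1.16248 = 29.6 m

29.6


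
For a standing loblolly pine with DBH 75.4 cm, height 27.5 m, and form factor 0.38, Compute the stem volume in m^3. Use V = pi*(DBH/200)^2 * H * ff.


Formula: V = pi * (DBH/200)^2 * H * ff
Radius = DBH/200 = 75.4/200 = 0.377 m
Radius^2 = 0.377^2 = 0.142129 m^2
V = pi * 0.142129 * 27.5 * 0.38
V = 4.666 m^3

4.666


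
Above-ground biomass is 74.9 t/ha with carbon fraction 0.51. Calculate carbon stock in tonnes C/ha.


Formula: Carbon Stock = Biomass * Carbon Fraction
C = 74.9 t/ha * 0.51
C = 38.2 t C/ha

38.2


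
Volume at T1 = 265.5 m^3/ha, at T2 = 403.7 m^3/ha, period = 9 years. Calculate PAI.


Formula: PAI = (V_T2 - V_T1) / (T2 - T1)
Volume increment = 403.7 - 265.5 = 138.2 m^3/ha
PAI = 138.2 / 9 = 15.36 m^3/ha/year

15.36


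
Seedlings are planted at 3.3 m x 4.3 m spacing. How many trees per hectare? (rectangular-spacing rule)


Formula: TPH = 10000 m^2/ha / (spacing_x * spacing_y)
Area per tree = 3.3 m * 4.3 m = 14.19 m^2
TPH = 10000 / 14.19 = 705 trees/ha

705


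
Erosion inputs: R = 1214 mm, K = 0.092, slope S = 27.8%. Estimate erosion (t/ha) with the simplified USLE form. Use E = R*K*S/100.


Formula: E = R * K * S / 100  (simplified USLE)
R * K = 1214 * 0.092 = 111.688
E = 111.688 * 27.8 / 100 = 31.05 t/ha

31.05


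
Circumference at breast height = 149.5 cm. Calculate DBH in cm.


Formula: DBH = C / pi
DBH = 149.5 / pi
pi = 3.14159...
DBH = 47.6 cm

47.6


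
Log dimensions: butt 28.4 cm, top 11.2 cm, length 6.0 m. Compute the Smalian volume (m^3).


Smalian: V = (A1 + A2)/2 * L,  A = pi*(D/200)^2
A1 = pi*(28.4/200)^2 = 0.063347 m^2
A2 = pi*(11.2/200)^2 = 0.009852 m^2
V = (0.063347+0.009852)/2*6.0 = 0.2196 m^3

0.2196


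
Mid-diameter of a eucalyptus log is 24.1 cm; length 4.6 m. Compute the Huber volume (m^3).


Huber: V = Am * L,  Am = pi*(Dm/200)^2
Am = pi*(24.1/200)^2 = 0.045617 m^2
V = 0.045617*4.6 = 0.2098 m^3

0.2098


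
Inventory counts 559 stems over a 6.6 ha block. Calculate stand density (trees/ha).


Formula: Stand Density = N_trees / Area_ha
Density = 559 trees / 6.6 ha
Density = 85 trees/ha

85


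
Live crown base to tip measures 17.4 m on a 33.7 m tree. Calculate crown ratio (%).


Formula: Crown Ratio = (Crown Length / Total Height) * 100
CR = (17.4 m / 33.7 m) * 100
CR = 0.5163 * 100 = 51.6%

51.6


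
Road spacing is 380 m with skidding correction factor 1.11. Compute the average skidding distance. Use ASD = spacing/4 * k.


Formula: ASD = (spacing / 4) * correction
Uncorrected distance = spacing / 4 = 380 / 4 = 95 m
ASD = 95 * 1.11 = 105 m

105


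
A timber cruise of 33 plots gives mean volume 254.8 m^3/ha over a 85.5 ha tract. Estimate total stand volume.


Formula: Total Volume = Mean Volume per ha * Total Area
Total Volume = 254.8 m^3/ha * 85.5 ha
Total Volume = 21785 m^3

21785


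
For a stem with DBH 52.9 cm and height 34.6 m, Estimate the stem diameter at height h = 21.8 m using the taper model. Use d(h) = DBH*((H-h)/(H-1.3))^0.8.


Taper: d(h) = DBH * ((H - h) / (H - 1.3))^0.8
Numerator = H - h = 34.6 - 21.8 = 12.8 m
Denominator = H - 1.3 = 34.6 - 1.3 = 33.3 m
Ratio = 12.8 / 33.3 = 0.38438
d = 52.9 * 0.38438^0.8 = 24.6 cm

24.6


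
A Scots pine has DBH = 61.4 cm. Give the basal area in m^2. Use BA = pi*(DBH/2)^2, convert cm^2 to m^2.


Formula: BA = pi * (DBH/2)^2 / 10000  (cm^2 to m^2)
Radius = DBH/2 = 61.4/2 = 30.7 cm
BA = pi * 30.7^2 / 10000
   = 2960.9197 cm^2 / 10000
   = 0.2961 m^2

0.2961


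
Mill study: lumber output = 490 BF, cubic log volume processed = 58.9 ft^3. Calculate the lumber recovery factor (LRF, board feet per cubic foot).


Formula: LRF = Lumber Output (BF) / Log Input (ft^3)
LRF = 490 BF / 58.9 ft^3
LRF = 8.32 BF/ft^3

8.32


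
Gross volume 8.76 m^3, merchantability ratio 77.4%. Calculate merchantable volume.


Formula: MV = V_total * (merchantable_pct / 100)
Merchantable fraction = 77.4% / 100 = 0.774
MV = 8.76 m^3 * 0.774 = 6.78 m^3

6.78


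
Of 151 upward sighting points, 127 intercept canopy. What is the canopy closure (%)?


Formula: Canopy closure = covered points / total points * 100
Closure = 127 / 151 * 100
Closure = 0.8411 * 100 = 84.1%

84.1


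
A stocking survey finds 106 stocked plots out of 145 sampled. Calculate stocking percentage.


Formula: Stocking % = stocked plots / total plots * 100
Stocking = 106 / 145 * 100
Stocking = 0.731 * 100 = 73.1%

73.1


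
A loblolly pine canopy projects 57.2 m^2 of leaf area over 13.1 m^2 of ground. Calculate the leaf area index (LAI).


Formula: LAI = total leaf area / ground area  (dimensionless)
LAI = 57.2 m^2 / 13.1 m^2
LAI = 4.37

4.37


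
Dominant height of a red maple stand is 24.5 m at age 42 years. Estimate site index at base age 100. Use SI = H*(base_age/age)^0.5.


Formula: SI = H_dom * (base_age / age)^0.5
Age ratio = 100 / 42 = 2.38095
sqrt(age_ratio) = 1.54303
SI = 24.5 * 1.54303 = 37.8 m

37.8
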